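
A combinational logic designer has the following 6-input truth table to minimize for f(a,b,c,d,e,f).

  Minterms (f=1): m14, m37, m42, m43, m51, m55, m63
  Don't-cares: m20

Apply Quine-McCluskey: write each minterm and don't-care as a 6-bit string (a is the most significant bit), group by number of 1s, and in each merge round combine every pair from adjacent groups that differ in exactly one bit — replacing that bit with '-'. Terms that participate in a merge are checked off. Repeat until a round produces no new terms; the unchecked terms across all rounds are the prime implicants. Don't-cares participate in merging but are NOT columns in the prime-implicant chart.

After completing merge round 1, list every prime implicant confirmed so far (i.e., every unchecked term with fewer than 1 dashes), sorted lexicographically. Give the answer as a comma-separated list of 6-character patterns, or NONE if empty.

001110, 010100, 100101

[col 0] 001110, 010100, 100101, 101010*, 101011*, 110011*, 110111*, 111111*
[col 1] 10101-, 11-111, 110-11
Prime implicants: 001110, 010100, 100101, 10101-, 11-111, 110-11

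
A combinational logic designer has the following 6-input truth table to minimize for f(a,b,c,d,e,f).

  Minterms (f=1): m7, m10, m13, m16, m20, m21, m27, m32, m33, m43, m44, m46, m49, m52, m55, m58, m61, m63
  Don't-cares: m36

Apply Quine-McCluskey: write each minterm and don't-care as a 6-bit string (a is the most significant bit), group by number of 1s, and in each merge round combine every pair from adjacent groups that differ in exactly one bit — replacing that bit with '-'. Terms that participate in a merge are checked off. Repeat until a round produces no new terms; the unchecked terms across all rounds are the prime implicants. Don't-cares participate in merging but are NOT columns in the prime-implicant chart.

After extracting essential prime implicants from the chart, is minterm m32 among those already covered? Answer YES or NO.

Round 0: 000111 001010 001101 010000✓ 010100✓ 010101✓ 011011 100000✓ 100001✓ 100100✓ 101011 101100✓ 101110✓ 110001✓ 110100✓ 110111✓ 111010 111101✓ 111111✓
Round 1: -10100 010-00 01010- 1-0001 1-0100 10-100 100-00 10000- 1011-0 11-111 1111-1
PIs = {-10100, 000111, 001010, 001101, 010-00, 01010-, 011011, 1-0001, 1-0100, 10-100, 100-00, 10000-, 101011, 1011-0, 11-111, 111010, 1111-1}
Coverage chart:
  m7: 000111 ←essential
  m10: 001010 ←essential
  m13: 001101 ←essential
  m16: 010-00 ←essential
  m20: -10100,010-00,01010-
  m21: 01010- ←essential
  m27: 011011 ←essential
  m32: 100-00,10000-
  m33: 1-0001,10000-
  m43: 101011 ←essential
  m44: 10-100,1011-0
  m46: 1011-0 ←essential
  m49: 1-0001 ←essential
  m52: -10100,1-0100
  m55: 11-111 ←essential
  m58: 111010 ←essential
  m61: 1111-1 ←essential
  m63: 11-111,1111-1
Essential: 000111, 001010, 001101, 010-00, 01010-, 011011, 1-0001, 101011, 1011-0, 11-111, 111010, 1111-1

NO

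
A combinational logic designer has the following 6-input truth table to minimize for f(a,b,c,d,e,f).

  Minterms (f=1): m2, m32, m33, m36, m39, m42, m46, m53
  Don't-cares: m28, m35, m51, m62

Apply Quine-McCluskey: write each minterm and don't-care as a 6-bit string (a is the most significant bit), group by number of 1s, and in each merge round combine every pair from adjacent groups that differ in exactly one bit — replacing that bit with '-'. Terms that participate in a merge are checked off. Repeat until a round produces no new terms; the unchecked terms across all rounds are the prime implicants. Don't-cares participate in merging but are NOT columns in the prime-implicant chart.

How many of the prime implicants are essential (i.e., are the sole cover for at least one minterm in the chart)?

Round 0: 000010 011100 100000✓ 100001✓ 100011✓ 100100✓ 100111✓ 101010✓ 101110✓ 110011✓ 110101 111110✓
Round 1: 1-0011 1-1110 100-00 100-11 1000-1 10000- 101-10
PIs = {000010, 011100, 1-0011, 1-1110, 100-00, 100-11, 1000-1, 10000-, 101-10, 110101}
Coverage chart:
  m2: 000010 ←essential
  m32: 100-00,10000-
  m33: 1000-1,10000-
  m36: 100-00 ←essential
  m39: 100-11 ←essential
  m42: 101-10 ←essential
  m46: 1-1110,101-10
  m53: 110101 ←essential
Essential: 000010, 100-00, 100-11, 101-10, 110101

5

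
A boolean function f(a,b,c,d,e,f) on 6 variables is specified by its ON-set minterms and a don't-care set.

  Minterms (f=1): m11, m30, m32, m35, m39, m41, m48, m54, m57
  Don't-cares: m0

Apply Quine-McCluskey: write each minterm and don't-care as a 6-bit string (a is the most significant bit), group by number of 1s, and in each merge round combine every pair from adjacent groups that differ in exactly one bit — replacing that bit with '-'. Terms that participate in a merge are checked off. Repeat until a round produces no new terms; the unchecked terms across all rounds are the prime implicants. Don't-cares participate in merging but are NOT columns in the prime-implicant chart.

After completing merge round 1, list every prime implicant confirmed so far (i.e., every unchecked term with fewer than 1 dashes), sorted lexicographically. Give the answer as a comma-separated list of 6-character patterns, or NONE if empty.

001011, 011110, 110110

[col 0] 000000*, 001011, 011110, 100000*, 100011*, 100111*, 101001*, 110000*, 110110, 111001*
[col 1] -00000, 1-0000, 1-1001, 100-11
Prime implicants: -00000, 001011, 011110, 1-0000, 1-1001, 100-11, 110110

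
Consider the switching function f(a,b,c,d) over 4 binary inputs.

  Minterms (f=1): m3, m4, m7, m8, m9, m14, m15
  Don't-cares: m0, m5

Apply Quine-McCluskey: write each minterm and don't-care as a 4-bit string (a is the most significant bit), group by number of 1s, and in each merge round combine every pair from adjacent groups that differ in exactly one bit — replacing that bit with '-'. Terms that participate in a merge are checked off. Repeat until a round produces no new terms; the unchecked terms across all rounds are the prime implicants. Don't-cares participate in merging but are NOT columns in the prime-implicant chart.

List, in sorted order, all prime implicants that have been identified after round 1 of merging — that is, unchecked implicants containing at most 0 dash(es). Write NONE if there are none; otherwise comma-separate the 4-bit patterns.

NONE

size-2^0 implicants → 0000(✓)  0011(✓)  0100(✓)  0101(✓)  0111(✓)  1000(✓)  1001(✓)  1110(✓)  1111(✓)
size-2^1 implicants → -000  -111  0-00  0-11  01-1  010-  100-  111-
Unchecked terms (primes): -000, -111, 0-00, 0-11, 01-1, 010-, 100-, 111-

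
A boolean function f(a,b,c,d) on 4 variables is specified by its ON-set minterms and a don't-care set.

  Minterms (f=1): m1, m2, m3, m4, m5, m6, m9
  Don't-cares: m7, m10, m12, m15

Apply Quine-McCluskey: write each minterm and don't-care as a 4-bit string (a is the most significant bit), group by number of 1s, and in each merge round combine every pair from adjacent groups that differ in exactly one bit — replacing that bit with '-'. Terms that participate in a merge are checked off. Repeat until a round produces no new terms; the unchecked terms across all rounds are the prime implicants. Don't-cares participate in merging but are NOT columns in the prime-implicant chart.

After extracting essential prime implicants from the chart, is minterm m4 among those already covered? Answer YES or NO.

size-2^0 implicants → 0001(✓)  0010(✓)  0011(✓)  0100(✓)  0101(✓)  0110(✓)  0111(✓)  1001(✓)  1010(✓)  1100(✓)  1111(✓)
size-2^1 implicants → -001  -010  -100  -111  0-01(✓)  0-10(✓)  0-11(✓)  00-1(✓)  001-(✓)  01-0(✓)  01-1(✓)  010-(✓)  011-(✓)
size-2^2 implicants → 0--1  0-1-  01--
Unchecked terms (primes): -001, -010, -100, -111, 0--1, 0-1-, 01--
Minterm coverage:
  m1 ⊆ -001,0--1
  m2 ⊆ -010,0-1-
  m3 ⊆ 0--1,0-1-
  m4 ⊆ -100,01--
  m5 ⊆ 0--1,01--
  m6 ⊆ 0-1-,01--
  m9 ⊆ -001 [E]
E = {-001}

NO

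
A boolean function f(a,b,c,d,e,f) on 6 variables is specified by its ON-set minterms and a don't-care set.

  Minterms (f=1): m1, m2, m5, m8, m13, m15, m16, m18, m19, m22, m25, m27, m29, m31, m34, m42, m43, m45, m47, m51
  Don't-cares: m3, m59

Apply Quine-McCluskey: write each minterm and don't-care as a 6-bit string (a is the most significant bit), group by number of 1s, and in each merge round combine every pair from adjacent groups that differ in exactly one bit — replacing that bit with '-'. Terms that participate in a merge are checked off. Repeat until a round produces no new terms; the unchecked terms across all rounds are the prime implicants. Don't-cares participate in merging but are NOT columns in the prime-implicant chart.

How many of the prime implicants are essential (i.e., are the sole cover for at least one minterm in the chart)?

6

Round 0: 000001✓ 000010✓ 000011✓ 000101✓ 001000 001101✓ 001111✓ 010000✓ 010010✓ 010011✓ 010110✓ 011001✓ 011011✓ 011101✓ 011111✓ 100010✓ 101010✓ 101011✓ 101101✓ 101111✓ 110011✓ 111011✓
Round 1: -00010 -01101✓ -01111✓ -10011✓ -11011✓ 0-0010✓ 0-0011✓ 0-1101✓ 0-1111✓ 00-101 000-01 0000-1 00001-✓ 0011-1✓ 01-011✓ 010-10 0100-0 01001-✓ 011-01✓ 011-11✓ 0110-1✓ 0111-1✓ 1-1011 10-010 101-11 10101- 1011-1✓ 11-011✓
Round 2: -011-1 -1-011 0-001- 0-11-1 011--1
PIs = {-00010, -011-1, -1-011, 0-001-, 0-11-1, 00-101, 000-01, 0000-1, 001000, 010-10, 0100-0, 011--1, 1-1011, 10-010, 101-11, 10101-}
Coverage chart:
  m1: 000-01,0000-1
  m2: -00010,0-001-
  m5: 00-101,000-01
  m8: 001000 ←essential
  m13: -011-1,0-11-1,00-101
  m15: -011-1,0-11-1
  m16: 0100-0 ←essential
  m18: 0-001-,010-10,0100-0
  m19: -1-011,0-001-
  m22: 010-10 ←essential
  m25: 011--1 ←essential
  m27: -1-011,011--1
  m29: 0-11-1,011--1
  m31: 0-11-1,011--1
  m34: -00010,10-010
  m42: 10-010,10101-
  m43: 1-1011,101-11,10101-
  m45: -011-1 ←essential
  m47: -011-1,101-11
  m51: -1-011 ←essential
Essential: -011-1, -1-011, 001000, 010-10, 0100-0, 011--1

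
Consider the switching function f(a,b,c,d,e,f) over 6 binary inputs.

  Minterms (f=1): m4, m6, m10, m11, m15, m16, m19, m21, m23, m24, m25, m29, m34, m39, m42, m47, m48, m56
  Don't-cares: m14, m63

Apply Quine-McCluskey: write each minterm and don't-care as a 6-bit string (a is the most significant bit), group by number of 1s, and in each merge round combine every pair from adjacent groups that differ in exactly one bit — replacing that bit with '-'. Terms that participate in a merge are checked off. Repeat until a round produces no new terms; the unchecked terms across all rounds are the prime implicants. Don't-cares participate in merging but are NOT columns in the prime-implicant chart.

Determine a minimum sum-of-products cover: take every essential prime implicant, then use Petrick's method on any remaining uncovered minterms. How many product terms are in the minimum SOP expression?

Round 0: 000100✓ 000110✓ 001010✓ 001011✓ 001110✓ 001111✓ 010000✓ 010011✓ 010101✓ 010111✓ 011000✓ 011001✓ 011101✓ 100010✓ 100111✓ 101010✓ 101111✓ 110000✓ 111000✓ 111111✓
Round 1: -01010 -01111 -10000✓ -11000✓ 00-110 0001-0 001-10✓ 001-11✓ 00101-✓ 00111-✓ 01-000✓ 01-101 010-11 0101-1 011-01 01100- 1-1111 10-010 10-111 11-000✓
Round 2: -1-000 001-1-
PIs = {-01010, -01111, -1-000, 00-110, 0001-0, 001-1-, 01-101, 010-11, 0101-1, 011-01, 01100-, 1-1111, 10-010, 10-111}
Coverage chart:
  m4: 0001-0 ←essential
  m6: 00-110,0001-0
  m10: -01010,001-1-
  m11: 001-1- ←essential
  m15: -01111,001-1-
  m16: -1-000 ←essential
  m19: 010-11 ←essential
  m21: 01-101,0101-1
  m23: 010-11,0101-1
  m24: -1-000,01100-
  m25: 011-01,01100-
  m29: 01-101,011-01
  m34: 10-010 ←essential
  m39: 10-111 ←essential
  m42: -01010,10-010
  m47: -01111,1-1111,10-111
  m48: -1-000 ←essential
  m56: -1-000 ←essential
Essential: -1-000, 0001-0, 001-1-, 010-11, 10-010, 10-111
Petrick residual → 01-101, 011-01
Min cover (8 terms): bd'e'f' + a'b'c'df' + a'b'ce + a'bde'f + a'bc'ef + a'bce'f + ab'd'ef' + ab'def

8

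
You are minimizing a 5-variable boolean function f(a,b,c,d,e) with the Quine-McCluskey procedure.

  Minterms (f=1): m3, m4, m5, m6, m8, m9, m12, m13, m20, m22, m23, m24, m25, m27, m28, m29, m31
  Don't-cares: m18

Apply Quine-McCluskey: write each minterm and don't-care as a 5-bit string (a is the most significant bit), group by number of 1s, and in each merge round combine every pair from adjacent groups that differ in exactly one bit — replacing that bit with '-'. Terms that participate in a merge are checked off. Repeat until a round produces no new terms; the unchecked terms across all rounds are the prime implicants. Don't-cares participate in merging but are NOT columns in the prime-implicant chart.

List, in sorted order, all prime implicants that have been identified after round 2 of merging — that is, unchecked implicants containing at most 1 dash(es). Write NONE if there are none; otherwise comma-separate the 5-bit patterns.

Round 0: 00011 00100✓ 00101✓ 00110✓ 01000✓ 01001✓ 01100✓ 01101✓ 10010✓ 10100✓ 10110✓ 10111✓ 11000✓ 11001✓ 11011✓ 11100✓ 11101✓ 11111✓
Round 1: -0100✓ -0110✓ -1000✓ -1001✓ -1100✓ -1101✓ 0-100✓ 0-101✓ 001-0✓ 0010-✓ 01-00✓ 01-01✓ 0100-✓ 0110-✓ 1-100✓ 1-111 10-10 101-0✓ 1011- 11-00✓ 11-01✓ 11-11✓ 110-1✓ 1100-✓ 111-1✓ 1110-✓
Round 2: --100 -01-0 -1-00✓ -1-01✓ -100-✓ -110-✓ 0-10- 01-0-✓ 11--1 11-0-✓
Round 3: -1-0-
PIs = {--100, -01-0, -1-0-, 0-10-, 00011, 1-111, 10-10, 1011-, 11--1}

00011, 1-111, 10-10, 1011-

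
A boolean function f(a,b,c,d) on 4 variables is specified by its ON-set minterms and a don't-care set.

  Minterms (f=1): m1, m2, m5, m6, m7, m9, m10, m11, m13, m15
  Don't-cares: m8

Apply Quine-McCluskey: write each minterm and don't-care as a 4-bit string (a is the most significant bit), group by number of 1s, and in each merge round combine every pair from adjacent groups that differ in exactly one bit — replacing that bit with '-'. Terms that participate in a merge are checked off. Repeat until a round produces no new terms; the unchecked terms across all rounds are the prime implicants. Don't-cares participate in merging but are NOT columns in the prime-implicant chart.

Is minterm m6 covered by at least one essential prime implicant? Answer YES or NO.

NO

size-2^0 implicants → 0001(✓)  0010(✓)  0101(✓)  0110(✓)  0111(✓)  1000(✓)  1001(✓)  1010(✓)  1011(✓)  1101(✓)  1111(✓)
size-2^1 implicants → -001(✓)  -010  -101(✓)  -111(✓)  0-01(✓)  0-10  01-1(✓)  011-  1-01(✓)  1-11(✓)  10-0(✓)  10-1(✓)  100-(✓)  101-(✓)  11-1(✓)
size-2^2 implicants → --01  -1-1  1--1  10--
Unchecked terms (primes): --01, -010, -1-1, 0-10, 011-, 1--1, 10--
Minterm coverage:
  m1 ⊆ --01 [E]
  m2 ⊆ -010,0-10
  m5 ⊆ --01,-1-1
  m6 ⊆ 0-10,011-
  m7 ⊆ -1-1,011-
  m9 ⊆ --01,1--1,10--
  m10 ⊆ -010,10--
  m11 ⊆ 1--1,10--
  m13 ⊆ --01,-1-1,1--1
  m15 ⊆ -1-1,1--1
E = {--01}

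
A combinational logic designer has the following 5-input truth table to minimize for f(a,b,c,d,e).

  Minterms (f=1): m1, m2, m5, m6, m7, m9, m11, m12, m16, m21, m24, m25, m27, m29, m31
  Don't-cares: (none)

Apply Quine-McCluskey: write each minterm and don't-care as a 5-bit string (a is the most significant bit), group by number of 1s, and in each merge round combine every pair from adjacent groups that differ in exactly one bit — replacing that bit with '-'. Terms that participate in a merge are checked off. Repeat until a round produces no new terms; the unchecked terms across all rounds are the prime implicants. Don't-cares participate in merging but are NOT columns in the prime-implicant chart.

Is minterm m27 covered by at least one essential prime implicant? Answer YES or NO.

[col 0] 00001*, 00010*, 00101*, 00110*, 00111*, 01001*, 01011*, 01100, 10000*, 10101*, 11000*, 11001*, 11011*, 11101*, 11111*
[col 1] -0101, -1001*, -1011*, 0-001, 00-01, 00-10, 001-1, 0011-, 010-1*, 1-000, 1-101, 11-01*, 11-11*, 110-1*, 1100-, 111-1*
[col 2] -10-1, 11--1
Prime implicants: -0101, -10-1, 0-001, 00-01, 00-10, 001-1, 0011-, 01100, 1-000, 1-101, 11--1, 1100-
PI chart (minterm → PIs covering it):
  1 | 0-001,00-01
  2 | 00-10  (sole → essential)
  5 | -0101,00-01,001-1
  6 | 00-10,0011-
  7 | 001-1,0011-
  9 | -10-1,0-001
  11 | -10-1  (sole → essential)
  12 | 01100  (sole → essential)
  16 | 1-000  (sole → essential)
  21 | -0101,1-101
  24 | 1-000,1100-
  25 | -10-1,11--1,1100-
  27 | -10-1,11--1
  29 | 1-101,11--1
  31 | 11--1  (sole → essential)
Essential prime implicants: -10-1, 00-10, 01100, 1-000, 11--1

YES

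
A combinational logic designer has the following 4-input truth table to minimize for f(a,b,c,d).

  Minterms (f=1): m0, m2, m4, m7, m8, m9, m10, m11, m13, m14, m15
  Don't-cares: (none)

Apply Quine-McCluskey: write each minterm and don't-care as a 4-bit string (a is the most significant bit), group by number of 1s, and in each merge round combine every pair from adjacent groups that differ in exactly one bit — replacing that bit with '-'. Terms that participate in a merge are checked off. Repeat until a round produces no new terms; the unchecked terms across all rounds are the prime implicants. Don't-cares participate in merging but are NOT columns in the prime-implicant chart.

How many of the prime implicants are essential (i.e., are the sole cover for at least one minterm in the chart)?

5

Round 0: 0000✓ 0010✓ 0100✓ 0111✓ 1000✓ 1001✓ 1010✓ 1011✓ 1101✓ 1110✓ 1111✓
Round 1: -000✓ -010✓ -111 0-00 00-0✓ 1-01✓ 1-10✓ 1-11✓ 10-0✓ 10-1✓ 100-✓ 101-✓ 11-1✓ 111-✓
Round 2: -0-0 1--1 1-1- 10--
PIs = {-0-0, -111, 0-00, 1--1, 1-1-, 10--}
Coverage chart:
  m0: -0-0,0-00
  m2: -0-0 ←essential
  m4: 0-00 ←essential
  m7: -111 ←essential
  m8: -0-0,10--
  m9: 1--1,10--
  m10: -0-0,1-1-,10--
  m11: 1--1,1-1-,10--
  m13: 1--1 ←essential
  m14: 1-1- ←essential
  m15: -111,1--1,1-1-
Essential: -0-0, -111, 0-00, 1--1, 1-1-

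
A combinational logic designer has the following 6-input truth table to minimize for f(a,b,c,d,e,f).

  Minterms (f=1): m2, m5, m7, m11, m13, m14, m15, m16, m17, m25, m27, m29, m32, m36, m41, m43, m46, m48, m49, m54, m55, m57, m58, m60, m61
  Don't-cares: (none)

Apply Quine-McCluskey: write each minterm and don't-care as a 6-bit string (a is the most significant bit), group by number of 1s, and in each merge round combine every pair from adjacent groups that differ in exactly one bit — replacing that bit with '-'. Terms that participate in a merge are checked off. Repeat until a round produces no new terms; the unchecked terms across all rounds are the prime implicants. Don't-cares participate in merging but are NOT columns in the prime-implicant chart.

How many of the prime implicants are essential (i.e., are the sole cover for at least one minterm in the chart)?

8

Round 0: 000010 000101✓ 000111✓ 001011✓ 001101✓ 001110✓ 001111✓ 010000✓ 010001✓ 011001✓ 011011✓ 011101✓ 100000✓ 100100✓ 101001✓ 101011✓ 101110✓ 110000✓ 110001✓ 110110✓ 110111✓ 111001✓ 111010 111100✓ 111101✓
Round 1: -01011 -01110 -10000✓ -10001✓ -11001✓ -11101✓ 0-1011 0-1101 00-101✓ 00-111✓ 0001-1✓ 001-11 0011-1✓ 00111- 01-001✓ 01000-✓ 011-01✓ 0110-1 1-0000 1-1001 100-00 1010-1 11-001✓ 11000-✓ 11011- 111-01✓ 11110-
Round 2: -1-001 -1000- -11-01 00-1-1
PIs = {-01011, -01110, -1-001, -1000-, -11-01, 0-1011, 0-1101, 00-1-1, 000010, 001-11, 00111-, 0110-1, 1-0000, 1-1001, 100-00, 1010-1, 11011-, 111010, 11110-}
Coverage chart:
  m2: 000010 ←essential
  m5: 00-1-1 ←essential
  m7: 00-1-1 ←essential
  m11: -01011,0-1011,001-11
  m13: 0-1101,00-1-1
  m14: -01110,00111-
  m15: 00-1-1,001-11,00111-
  m16: -1000- ←essential
  m17: -1-001,-1000-
  m25: -1-001,-11-01,0110-1
  m27: 0-1011,0110-1
  m29: -11-01,0-1101
  m32: 1-0000,100-00
  m36: 100-00 ←essential
  m41: 1-1001,1010-1
  m43: -01011,1010-1
  m46: -01110 ←essential
  m48: -1000-,1-0000
  m49: -1-001,-1000-
  m54: 11011- ←essential
  m55: 11011- ←essential
  m57: -1-001,-11-01,1-1001
  m58: 111010 ←essential
  m60: 11110- ←essential
  m61: -11-01,11110-
Essential: -01110, -1000-, 00-1-1, 000010, 100-00, 11011-, 111010, 11110-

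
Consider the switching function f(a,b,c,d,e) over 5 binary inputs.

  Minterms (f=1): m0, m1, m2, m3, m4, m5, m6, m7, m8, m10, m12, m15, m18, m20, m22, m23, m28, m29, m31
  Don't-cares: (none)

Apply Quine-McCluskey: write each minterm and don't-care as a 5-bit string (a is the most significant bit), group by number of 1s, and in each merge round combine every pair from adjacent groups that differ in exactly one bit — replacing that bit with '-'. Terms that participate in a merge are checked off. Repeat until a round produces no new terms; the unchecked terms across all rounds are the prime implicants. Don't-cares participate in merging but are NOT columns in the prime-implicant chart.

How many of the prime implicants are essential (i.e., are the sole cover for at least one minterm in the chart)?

Round 0: 00000✓ 00001✓ 00010✓ 00011✓ 00100✓ 00101✓ 00110✓ 00111✓ 01000✓ 01010✓ 01100✓ 01111✓ 10010✓ 10100✓ 10110✓ 10111✓ 11100✓ 11101✓ 11111✓
Round 1: -0010✓ -0100✓ -0110✓ -0111✓ -1100✓ -1111✓ 0-000✓ 0-010✓ 0-100✓ 0-111✓ 00-00✓ 00-01✓ 00-10✓ 00-11✓ 000-0✓ 000-1✓ 0000-✓ 0001-✓ 001-0✓ 001-1✓ 0010-✓ 0011-✓ 01-00✓ 010-0✓ 1-100✓ 1-111✓ 10-10✓ 101-0✓ 1011-✓ 111-1 1110-
Round 2: --100 --111 -0-10 -01-0 -011- 0--00 0-0-0 00--0✓ 00--1✓ 00-0-✓ 00-1-✓ 000--✓ 001--✓
Round 3: 00---
PIs = {--100, --111, -0-10, -01-0, -011-, 0--00, 0-0-0, 00---, 111-1, 1110-}
Coverage chart:
  m0: 0--00,0-0-0,00---
  m1: 00--- ←essential
  m2: -0-10,0-0-0,00---
  m3: 00--- ←essential
  m4: --100,-01-0,0--00,00---
  m5: 00--- ←essential
  m6: -0-10,-01-0,-011-,00---
  m7: --111,-011-,00---
  m8: 0--00,0-0-0
  m10: 0-0-0 ←essential
  m12: --100,0--00
  m15: --111 ←essential
  m18: -0-10 ←essential
  m20: --100,-01-0
  m22: -0-10,-01-0,-011-
  m23: --111,-011-
  m28: --100,1110-
  m29: 111-1,1110-
  m31: --111,111-1
Essential: --111, -0-10, 0-0-0, 00---

4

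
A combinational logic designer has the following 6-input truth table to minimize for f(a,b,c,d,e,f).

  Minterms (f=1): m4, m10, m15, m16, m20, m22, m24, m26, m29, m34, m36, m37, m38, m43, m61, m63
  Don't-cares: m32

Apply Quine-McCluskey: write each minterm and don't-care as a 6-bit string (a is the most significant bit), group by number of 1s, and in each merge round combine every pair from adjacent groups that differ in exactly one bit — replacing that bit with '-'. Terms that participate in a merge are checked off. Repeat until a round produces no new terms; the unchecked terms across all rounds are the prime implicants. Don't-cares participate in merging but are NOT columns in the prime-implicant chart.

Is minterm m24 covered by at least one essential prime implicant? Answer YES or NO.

NO

Round 0: 000100✓ 001010✓ 001111 010000✓ 010100✓ 010110✓ 011000✓ 011010✓ 011101✓ 100000✓ 100010✓ 100100✓ 100101✓ 100110✓ 101011 111101✓ 111111✓
Round 1: -00100 -11101 0-0100 0-1010 01-000 010-00 0101-0 0110-0 100-00✓ 100-10✓ 1000-0✓ 1001-0✓ 10010- 1111-1
Round 2: 100--0
PIs = {-00100, -11101, 0-0100, 0-1010, 001111, 01-000, 010-00, 0101-0, 0110-0, 100--0, 10010-, 101011, 1111-1}
Coverage chart:
  m4: -00100,0-0100
  m10: 0-1010 ←essential
  m15: 001111 ←essential
  m16: 01-000,010-00
  m20: 0-0100,010-00,0101-0
  m22: 0101-0 ←essential
  m24: 01-000,0110-0
  m26: 0-1010,0110-0
  m29: -11101 ←essential
  m34: 100--0 ←essential
  m36: -00100,100--0,10010-
  m37: 10010- ←essential
  m38: 100--0 ←essential
  m43: 101011 ←essential
  m61: -11101,1111-1
  m63: 1111-1 ←essential
Essential: -11101, 0-1010, 001111, 0101-0, 100--0, 10010-, 101011, 1111-1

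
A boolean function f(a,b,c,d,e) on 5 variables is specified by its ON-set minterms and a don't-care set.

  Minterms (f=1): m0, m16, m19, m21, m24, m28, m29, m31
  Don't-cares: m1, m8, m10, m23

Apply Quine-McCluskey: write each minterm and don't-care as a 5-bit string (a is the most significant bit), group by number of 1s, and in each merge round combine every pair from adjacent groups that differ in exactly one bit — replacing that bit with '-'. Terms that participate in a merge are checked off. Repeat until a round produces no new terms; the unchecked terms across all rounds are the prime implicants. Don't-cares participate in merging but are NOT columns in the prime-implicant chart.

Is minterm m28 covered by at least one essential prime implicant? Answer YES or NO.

NO

Round 0: 00000✓ 00001✓ 01000✓ 01010✓ 10000✓ 10011✓ 10101✓ 10111✓ 11000✓ 11100✓ 11101✓ 11111✓
Round 1: -0000✓ -1000✓ 0-000✓ 0000- 010-0 1-000✓ 1-101✓ 1-111✓ 10-11 101-1✓ 11-00 111-1✓ 1110-
Round 2: --000 1-1-1
PIs = {--000, 0000-, 010-0, 1-1-1, 10-11, 11-00, 1110-}
Coverage chart:
  m0: --000,0000-
  m16: --000 ←essential
  m19: 10-11 ←essential
  m21: 1-1-1 ←essential
  m24: --000,11-00
  m28: 11-00,1110-
  m29: 1-1-1,1110-
  m31: 1-1-1 ←essential
Essential: --000, 1-1-1, 10-11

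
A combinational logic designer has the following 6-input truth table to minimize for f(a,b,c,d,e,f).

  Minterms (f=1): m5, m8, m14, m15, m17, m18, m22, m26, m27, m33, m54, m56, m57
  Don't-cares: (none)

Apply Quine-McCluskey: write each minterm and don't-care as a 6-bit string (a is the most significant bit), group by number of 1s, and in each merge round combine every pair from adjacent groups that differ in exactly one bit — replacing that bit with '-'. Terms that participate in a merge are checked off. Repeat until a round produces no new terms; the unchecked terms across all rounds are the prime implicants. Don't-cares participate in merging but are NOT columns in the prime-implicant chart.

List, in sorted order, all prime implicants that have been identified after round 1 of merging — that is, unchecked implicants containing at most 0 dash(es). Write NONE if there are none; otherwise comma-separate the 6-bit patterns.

000101, 001000, 010001, 100001

size-2^0 implicants → 000101  001000  001110(✓)  001111(✓)  010001  010010(✓)  010110(✓)  011010(✓)  011011(✓)  100001  110110(✓)  111000(✓)  111001(✓)
size-2^1 implicants → -10110  00111-  01-010  010-10  01101-  11100-
Unchecked terms (primes): -10110, 000101, 001000, 00111-, 01-010, 010-10, 010001, 01101-, 100001, 11100-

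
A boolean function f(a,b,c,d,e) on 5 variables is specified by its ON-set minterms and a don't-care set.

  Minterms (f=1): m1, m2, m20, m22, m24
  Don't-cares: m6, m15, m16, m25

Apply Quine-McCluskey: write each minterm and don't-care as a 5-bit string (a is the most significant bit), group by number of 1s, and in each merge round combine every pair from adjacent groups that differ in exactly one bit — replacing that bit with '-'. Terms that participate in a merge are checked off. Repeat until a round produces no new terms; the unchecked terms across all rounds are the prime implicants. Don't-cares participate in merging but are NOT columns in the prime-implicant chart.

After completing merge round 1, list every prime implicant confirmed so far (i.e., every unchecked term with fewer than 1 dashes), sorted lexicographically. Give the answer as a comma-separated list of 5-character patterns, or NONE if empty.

00001, 01111

[col 0] 00001, 00010*, 00110*, 01111, 10000*, 10100*, 10110*, 11000*, 11001*
[col 1] -0110, 00-10, 1-000, 10-00, 101-0, 1100-
Prime implicants: -0110, 00-10, 00001, 01111, 1-000, 10-00, 101-0, 1100-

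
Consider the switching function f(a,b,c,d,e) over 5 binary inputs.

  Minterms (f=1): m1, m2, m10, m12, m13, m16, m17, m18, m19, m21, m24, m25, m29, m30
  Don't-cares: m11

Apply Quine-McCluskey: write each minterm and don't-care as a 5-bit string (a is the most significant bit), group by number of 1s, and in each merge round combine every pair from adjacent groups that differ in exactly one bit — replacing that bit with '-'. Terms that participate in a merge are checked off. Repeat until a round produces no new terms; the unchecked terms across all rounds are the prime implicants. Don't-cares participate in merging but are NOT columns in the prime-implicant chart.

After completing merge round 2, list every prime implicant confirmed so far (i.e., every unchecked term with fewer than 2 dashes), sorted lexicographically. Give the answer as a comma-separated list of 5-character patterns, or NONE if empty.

Round 0: 00001✓ 00010✓ 01010✓ 01011✓ 01100✓ 01101✓ 10000✓ 10001✓ 10010✓ 10011✓ 10101✓ 11000✓ 11001✓ 11101✓ 11110
Round 1: -0001 -0010 -1101 0-010 0101- 0110- 1-000✓ 1-001✓ 1-101✓ 10-01✓ 100-0✓ 100-1✓ 1000-✓ 1001-✓ 11-01✓ 1100-✓
Round 2: 1--01 1-00- 100--
PIs = {-0001, -0010, -1101, 0-010, 0101-, 0110-, 1--01, 1-00-, 100--, 11110}

-0001, -0010, -1101, 0-010, 0101-, 0110-, 11110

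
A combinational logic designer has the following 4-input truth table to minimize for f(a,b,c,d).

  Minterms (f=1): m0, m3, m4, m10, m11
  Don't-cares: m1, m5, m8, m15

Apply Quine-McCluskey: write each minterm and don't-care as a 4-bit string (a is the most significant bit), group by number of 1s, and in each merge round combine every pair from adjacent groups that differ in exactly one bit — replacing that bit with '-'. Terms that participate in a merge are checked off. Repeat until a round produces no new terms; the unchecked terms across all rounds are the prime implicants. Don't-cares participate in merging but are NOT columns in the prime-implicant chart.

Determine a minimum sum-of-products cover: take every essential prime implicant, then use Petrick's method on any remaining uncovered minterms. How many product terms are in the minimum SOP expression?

size-2^0 implicants → 0000(✓)  0001(✓)  0011(✓)  0100(✓)  0101(✓)  1000(✓)  1010(✓)  1011(✓)  1111(✓)
size-2^1 implicants → -000  -011  0-00(✓)  0-01(✓)  00-1  000-(✓)  010-(✓)  1-11  10-0  101-
size-2^2 implicants → 0-0-
Unchecked terms (primes): -000, -011, 0-0-, 00-1, 1-11, 10-0, 101-
Minterm coverage:
  m0 ⊆ -000,0-0-
  m3 ⊆ -011,00-1
  m4 ⊆ 0-0- [E]
  m10 ⊆ 10-0,101-
  m11 ⊆ -011,1-11,101-
E = {0-0-}
Petrick residual → -011, 10-0
Cover = b'cd + a'c' + ab'd'  |cover|=3

3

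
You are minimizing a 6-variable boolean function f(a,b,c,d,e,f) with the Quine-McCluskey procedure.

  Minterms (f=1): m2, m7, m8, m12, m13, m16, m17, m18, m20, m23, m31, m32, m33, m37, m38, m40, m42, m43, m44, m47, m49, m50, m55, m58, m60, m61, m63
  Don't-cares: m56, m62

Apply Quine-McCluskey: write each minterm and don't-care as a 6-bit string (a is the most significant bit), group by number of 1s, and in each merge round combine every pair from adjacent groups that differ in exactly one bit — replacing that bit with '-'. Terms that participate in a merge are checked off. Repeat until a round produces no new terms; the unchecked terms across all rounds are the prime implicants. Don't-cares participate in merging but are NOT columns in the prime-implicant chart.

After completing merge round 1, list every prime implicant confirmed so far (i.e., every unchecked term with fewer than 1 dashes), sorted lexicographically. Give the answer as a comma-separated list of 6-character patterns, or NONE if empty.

100110

[col 0] 000010*, 000111*, 001000*, 001100*, 001101*, 010000*, 010001*, 010010*, 010100*, 010111*, 011111*, 100000*, 100001*, 100101*, 100110, 101000*, 101010*, 101011*, 101100*, 101111*, 110001*, 110010*, 110111*, 111000*, 111010*, 111100*, 111101*, 111110*, 111111*
[col 1] -01000*, -01100*, -10001, -10010, -10111*, -11111*, 0-0010, 0-0111, 001-00*, 00110-, 01-111*, 010-00, 0100-0, 01000-, 1-0001, 1-1000*, 1-1010*, 1-1100*, 1-1111, 10-000, 100-01, 10000-, 101-00*, 101-11, 1010-0*, 10101-, 11-010, 11-111*, 111-00*, 111-10*, 1110-0*, 1111-0*, 1111-1*, 11110-*, 11111-*
[col 2] -01-00, -1-111, 1-1-00, 1-10-0, 111--0, 1111--
Prime implicants: -01-00, -1-111, -10001, -10010, 0-0010, 0-0111, 00110-, 010-00, 0100-0, 01000-, 1-0001, 1-1-00, 1-10-0, 1-1111, 10-000, 100-01, 10000-, 100110, 101-11, 10101-, 11-010, 111--0, 1111--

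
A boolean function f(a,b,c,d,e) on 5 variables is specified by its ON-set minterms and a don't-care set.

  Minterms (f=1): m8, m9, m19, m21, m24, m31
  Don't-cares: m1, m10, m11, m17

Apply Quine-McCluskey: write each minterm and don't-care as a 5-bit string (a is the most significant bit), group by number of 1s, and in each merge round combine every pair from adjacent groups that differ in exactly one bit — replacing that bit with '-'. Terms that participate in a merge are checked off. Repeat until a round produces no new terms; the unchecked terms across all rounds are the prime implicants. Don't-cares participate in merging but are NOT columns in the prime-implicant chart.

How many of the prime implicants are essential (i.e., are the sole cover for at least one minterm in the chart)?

Round 0: 00001✓ 01000✓ 01001✓ 01010✓ 01011✓ 10001✓ 10011✓ 10101✓ 11000✓ 11111
Round 1: -0001 -1000 0-001 010-0✓ 010-1✓ 0100-✓ 0101-✓ 10-01 100-1
Round 2: 010--
PIs = {-0001, -1000, 0-001, 010--, 10-01, 100-1, 11111}
Coverage chart:
  m8: -1000,010--
  m9: 0-001,010--
  m19: 100-1 ←essential
  m21: 10-01 ←essential
  m24: -1000 ←essential
  m31: 11111 ←essential
Essential: -1000, 10-01, 100-1, 11111

4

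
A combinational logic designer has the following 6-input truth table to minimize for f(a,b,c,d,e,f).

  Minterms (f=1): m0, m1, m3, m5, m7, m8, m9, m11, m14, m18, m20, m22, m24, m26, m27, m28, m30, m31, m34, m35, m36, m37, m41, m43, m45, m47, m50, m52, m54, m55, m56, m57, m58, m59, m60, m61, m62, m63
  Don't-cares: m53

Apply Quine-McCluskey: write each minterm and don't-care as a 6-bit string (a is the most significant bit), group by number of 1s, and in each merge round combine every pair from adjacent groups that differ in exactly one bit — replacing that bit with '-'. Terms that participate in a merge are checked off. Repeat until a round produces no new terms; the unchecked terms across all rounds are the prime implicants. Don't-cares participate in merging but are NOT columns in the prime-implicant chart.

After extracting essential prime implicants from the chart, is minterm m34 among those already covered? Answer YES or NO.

Round 0: 000000✓ 000001✓ 000011✓ 000101✓ 000111✓ 001000✓ 001001✓ 001011✓ 001110✓ 010010✓ 010100✓ 010110✓ 011000✓ 011010✓ 011011✓ 011100✓ 011110✓ 011111✓ 100010✓ 100011✓ 100100✓ 100101✓ 101001✓ 101011✓ 101101✓ 101111✓ 110010✓ 110100✓ 110101✓ 110110✓ 110111✓ 111000✓ 111001✓ 111010✓ 111011✓ 111100✓ 111101✓ 111110✓ 111111✓
Round 1: -00011✓ -00101 -01001✓ -01011✓ -10010✓ -10100✓ -10110✓ -11000✓ -11010✓ -11011✓ -11100✓ -11110✓ -11111✓ 0-1000 0-1011✓ 0-1110 00-000✓ 00-001✓ 00-011✓ 000-01✓ 000-11✓ 0000-1✓ 00000-✓ 0001-1✓ 0010-1✓ 00100-✓ 01-010✓ 01-100✓ 01-110✓ 010-10✓ 0101-0✓ 011-00✓ 011-10✓ 011-11✓ 0110-0✓ 01101-✓ 0111-0✓ 01111-✓ 1-0010 1-0100✓ 1-0101✓ 1-1001✓ 1-1011✓ 1-1101✓ 1-1111✓ 10-011✓ 10-101✓ 10001- 10010-✓ 101-01✓ 101-11✓ 1010-1✓ 1011-1✓ 11-010✓ 11-100✓ 11-101✓ 11-110✓ 11-111✓ 110-10✓ 1101-0✓ 1101-1✓ 11010-✓ 11011-✓ 111-00✓ 111-01✓ 111-10✓ 111-11✓ 1110-0✓ 1110-1✓ 11100-✓ 11101-✓ 1111-0✓ 1111-1✓ 11110-✓ 11111-✓
Round 2: --1011 -0-011 -010-1 -1-010✓ -1-100✓ -1-110✓ -10-10✓ -101-0✓ -11-00✓ -11-10✓ -11-11✓ -110-0✓ -1101-✓ -111-0✓ -1111-✓ 00-0-1 00-00- 000--1 01--10✓ 01-1-0✓ 011--0✓ 011-1-✓ 1--101 1-010- 1-1-01✓ 1-1-11✓ 1-10-1✓ 1-11-1✓ 101--1✓ 11--10✓ 11-1-0✓ 11-1-1✓ 11-10-✓ 11-11-✓ 1101--✓ 111--0✓ 111--1✓ 111-0-✓ 111-1-✓ 1110--✓ 1111--✓
Round 3: -1--10 -1-1-0 -11--0 -11-1- 1-1--1 11-1-- 111---
PIs = {--1011, -0-011, -00101, -010-1, -1--10, -1-1-0, -11--0, -11-1-, 0-1000, 0-1110, 00-0-1, 00-00-, 000--1, 1--101, 1-0010, 1-010-, 1-1--1, 10001-, 11-1--, 111---}
Coverage chart:
  m0: 00-00- ←essential
  m1: 00-0-1,00-00-,000--1
  m3: -0-011,00-0-1,000--1
  m5: -00101,000--1
  m7: 000--1 ←essential
  m8: 0-1000,00-00-
  m9: -010-1,00-0-1,00-00-
  m11: --1011,-0-011,-010-1,00-0-1
  m14: 0-1110 ←essential
  m18: -1--10 ←essential
  m20: -1-1-0 ←essential
  m22: -1--10,-1-1-0
  m24: -11--0,0-1000
  m26: -1--10,-11--0,-11-1-
  m27: --1011,-11-1-
  m28: -1-1-0,-11--0
  m30: -1--10,-1-1-0,-11--0,-11-1-,0-1110
  m31: -11-1- ←essential
  m34: 1-0010,10001-
  m35: -0-011,10001-
  m36: 1-010- ←essential
  m37: -00101,1--101,1-010-
  m41: -010-1,1-1--1
  m43: --1011,-0-011,-010-1,1-1--1
  m45: 1--101,1-1--1
  m47: 1-1--1 ←essential
  m50: -1--10,1-0010
  m52: -1-1-0,1-010-,11-1--
  m54: -1--10,-1-1-0,11-1--
  m55: 11-1-- ←essential
  m56: -11--0,111---
  m57: 1-1--1,111---
  m58: -1--10,-11--0,-11-1-,111---
  m59: --1011,-11-1-,1-1--1,111---
  m60: -1-1-0,-11--0,11-1--,111---
  m61: 1--101,1-1--1,11-1--,111---
  m62: -1--10,-1-1-0,-11--0,-11-1-,11-1--,111---
  m63: -11-1-,1-1--1,11-1--,111---
Essential: -1--10, -1-1-0, -11-1-, 0-1110, 00-00-, 000--1, 1-010-, 1-1--1, 11-1--

NO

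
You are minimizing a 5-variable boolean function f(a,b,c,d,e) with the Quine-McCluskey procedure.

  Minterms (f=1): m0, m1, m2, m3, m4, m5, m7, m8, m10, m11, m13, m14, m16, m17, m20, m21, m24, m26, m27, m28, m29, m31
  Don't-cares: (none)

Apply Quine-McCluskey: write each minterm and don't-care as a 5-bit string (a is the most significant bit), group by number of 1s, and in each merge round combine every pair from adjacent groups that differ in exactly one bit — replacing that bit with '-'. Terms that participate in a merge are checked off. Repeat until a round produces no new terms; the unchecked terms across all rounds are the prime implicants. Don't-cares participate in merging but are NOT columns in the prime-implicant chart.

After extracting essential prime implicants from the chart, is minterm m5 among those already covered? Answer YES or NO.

YES

size-2^0 implicants → 00000(✓)  00001(✓)  00010(✓)  00011(✓)  00100(✓)  00101(✓)  00111(✓)  01000(✓)  01010(✓)  01011(✓)  01101(✓)  01110(✓)  10000(✓)  10001(✓)  10100(✓)  10101(✓)  11000(✓)  11010(✓)  11011(✓)  11100(✓)  11101(✓)  11111(✓)
size-2^1 implicants → -0000(✓)  -0001(✓)  -0100(✓)  -0101(✓)  -1000(✓)  -1010(✓)  -1011(✓)  -1101(✓)  0-000(✓)  0-010(✓)  0-011(✓)  0-101(✓)  00-00(✓)  00-01(✓)  00-11(✓)  000-0(✓)  000-1(✓)  0000-(✓)  0001-(✓)  001-1(✓)  0010-(✓)  01-10  010-0(✓)  0101-(✓)  1-000(✓)  1-100(✓)  1-101(✓)  10-00(✓)  10-01(✓)  1000-(✓)  1010-(✓)  11-00(✓)  11-11  110-0(✓)  1101-(✓)  111-1  1110-(✓)
size-2^2 implicants → --000  --101  -0-00(✓)  -0-01(✓)  -000-(✓)  -010-(✓)  -10-0  -101-  0-0-0  0-01-  00--1  00-0-(✓)  000--  1--00  1-10-  10-0-(✓)
size-2^3 implicants → -0-0-
Unchecked terms (primes): --000, --101, -0-0-, -10-0, -101-, 0-0-0, 0-01-, 00--1, 000--, 01-10, 1--00, 1-10-, 11-11, 111-1
Minterm coverage:
  m0 ⊆ --000,-0-0-,0-0-0,000--
  m1 ⊆ -0-0-,00--1,000--
  m2 ⊆ 0-0-0,0-01-,000--
  m3 ⊆ 0-01-,00--1,000--
  m4 ⊆ -0-0- [E]
  m5 ⊆ --101,-0-0-,00--1
  m7 ⊆ 00--1 [E]
  m8 ⊆ --000,-10-0,0-0-0
  m10 ⊆ -10-0,-101-,0-0-0,0-01-,01-10
  m11 ⊆ -101-,0-01-
  m13 ⊆ --101 [E]
  m14 ⊆ 01-10 [E]
  m16 ⊆ --000,-0-0-,1--00
  m17 ⊆ -0-0- [E]
  m20 ⊆ -0-0-,1--00,1-10-
  m21 ⊆ --101,-0-0-,1-10-
  m24 ⊆ --000,-10-0,1--00
  m26 ⊆ -10-0,-101-
  m27 ⊆ -101-,11-11
  m28 ⊆ 1--00,1-10-
  m29 ⊆ --101,1-10-,111-1
  m31 ⊆ 11-11,111-1
E = {--101, -0-0-, 00--1, 01-10}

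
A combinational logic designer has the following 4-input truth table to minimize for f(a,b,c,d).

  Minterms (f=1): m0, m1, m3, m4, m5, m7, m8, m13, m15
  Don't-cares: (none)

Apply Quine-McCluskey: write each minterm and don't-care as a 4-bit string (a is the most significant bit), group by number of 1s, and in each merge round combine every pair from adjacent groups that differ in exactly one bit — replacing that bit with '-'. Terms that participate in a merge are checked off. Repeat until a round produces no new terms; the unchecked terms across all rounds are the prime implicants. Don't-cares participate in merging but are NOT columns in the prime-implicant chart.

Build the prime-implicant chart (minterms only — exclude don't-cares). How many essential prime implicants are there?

4

size-2^0 implicants → 0000(✓)  0001(✓)  0011(✓)  0100(✓)  0101(✓)  0111(✓)  1000(✓)  1101(✓)  1111(✓)
size-2^1 implicants → -000  -101(✓)  -111(✓)  0-00(✓)  0-01(✓)  0-11(✓)  00-1(✓)  000-(✓)  01-1(✓)  010-(✓)  11-1(✓)
size-2^2 implicants → -1-1  0--1  0-0-
Unchecked terms (primes): -000, -1-1, 0--1, 0-0-
Minterm coverage:
  m0 ⊆ -000,0-0-
  m1 ⊆ 0--1,0-0-
  m3 ⊆ 0--1 [E]
  m4 ⊆ 0-0- [E]
  m5 ⊆ -1-1,0--1,0-0-
  m7 ⊆ -1-1,0--1
  m8 ⊆ -000 [E]
  m13 ⊆ -1-1 [E]
  m15 ⊆ -1-1 [E]
E = {-000, -1-1, 0--1, 0-0-}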